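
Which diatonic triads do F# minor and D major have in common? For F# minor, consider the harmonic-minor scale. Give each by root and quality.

F#m, Bm, D

Triads in F# minor (harmonic minor): F# minor (i), G# diminished (ii°), A augmented (III+), B minor (iv), C# major (V), D major (VI), E# diminished (vii°).
Triads in D major: D major (I), E minor (ii), F# minor (iii), G major (IV), A major (V), B minor (vi), C# diminished (vii°).
Shared triads with their functions: F# minor (i in F# minor, iii in D major); B minor (iv in F# minor, vi in D major); D major (VI in F# minor, I in D major).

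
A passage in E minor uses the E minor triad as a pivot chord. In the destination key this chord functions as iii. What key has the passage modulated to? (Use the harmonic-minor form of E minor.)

The numeral iii denotes a minor triad on scale degree 3. With E on degree 3, the tonic of the new key is C.
Degree 3 carries a minor triad in major keys, so the destination is C major.
Check: the diatonic triads of C major are C (I), Dm (ii), Em (iii), F (IV), G (V), Am (vi), Bdim (vii°) — E minor is indeed iii.

C major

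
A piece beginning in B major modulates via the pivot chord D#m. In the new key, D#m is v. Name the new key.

G# minor

The numeral v denotes a minor triad on scale degree 5. With D# on degree 5, the tonic of the new key is G#.
Degree 5 carries a minor triad in natural-minor keys, so the destination is G# minor.
Check: the diatonic triads of G# minor (natural minor) are G#m (i), A#dim (ii°), B (III), C#m (iv), D#m (v), E (VI), F# (VII) — D#m is indeed v.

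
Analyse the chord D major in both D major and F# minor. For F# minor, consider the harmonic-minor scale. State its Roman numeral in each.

I in D major; VI in F# minor

The scale of D major is D E F# G A B C#; D is degree 1, and the triad built there (D-F#-A) is major, so it is I.
The scale of F# minor (harmonic minor) is F# G# A B C# D E#; D is degree 6, and the triad built there (D-F#-A) is major, so it is VI.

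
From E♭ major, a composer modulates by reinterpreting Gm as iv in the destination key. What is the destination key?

D minor

The numeral iv denotes a minor triad on scale degree 4. With G on degree 4, the tonic of the new key is D.
Degree 4 carries a minor triad in minor keys, so the destination is D minor.
Check: the diatonic triads of D minor (natural minor) are Dm (i), Edim (ii°), F (III), Gm (iv), Am (v), B♭ (VI), C (VII) — Gm is indeed iv.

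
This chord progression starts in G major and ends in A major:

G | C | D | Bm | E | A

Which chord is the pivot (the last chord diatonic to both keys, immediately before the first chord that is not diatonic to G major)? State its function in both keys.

Chords diatonic to G major: G, Am, Bm, C, D, Em, F♯dim.
Reading the progression, the first chord not in that set is E, so the modulation leaves G major there.
The chord immediately before E is Bm, which is diatonic to both keys: iii in G major and ii in A major.

Bm — iii in G major, ii in A major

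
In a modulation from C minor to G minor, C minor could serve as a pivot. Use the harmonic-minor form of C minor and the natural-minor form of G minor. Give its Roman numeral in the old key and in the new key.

i in C minor; iv in G minor

The scale of C minor (harmonic minor) is C D Eb F G Ab B; C is degree 1, and the triad built there (C-Eb-G) is minor, so it is i.
The scale of G minor (natural minor) is G A Bb C D Eb F; C is degree 4, and the triad built there (C-Eb-G) is minor, so it is iv.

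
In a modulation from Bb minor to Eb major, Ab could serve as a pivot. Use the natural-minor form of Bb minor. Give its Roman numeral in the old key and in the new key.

VII in Bb minor; IV in Eb major

The scale of Bb minor (natural minor) is Bb C Db Eb F Gb Ab; Ab is degree 7, and the triad built there (Ab-C-Eb) is major, so it is VII.
The scale of Eb major is Eb F G Ab Bb C D; Ab is degree 4, and the triad built there (Ab-C-Eb) is major, so it is IV.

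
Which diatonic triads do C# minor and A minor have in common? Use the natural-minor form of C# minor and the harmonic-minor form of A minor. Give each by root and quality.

E

Triads in C# minor (natural minor): C#m (i), D#dim (ii°), E (III), F#m (iv), G#m (v), A (VI), B (VII).
Triads in A minor (harmonic minor): Am (i), Bdim (ii°), Caug (III+), Dm (iv), E (V), F (VI), G#dim (vii°).
Shared triads with their functions: E (III in C# minor, V in A minor).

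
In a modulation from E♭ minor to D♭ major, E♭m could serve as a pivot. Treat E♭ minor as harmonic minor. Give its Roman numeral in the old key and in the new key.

i in E♭ minor; ii in D♭ major

The scale of E♭ minor (harmonic minor) is E♭ F G♭ A♭ B♭ C♭ D; E♭ is degree 1, and the triad built there (E♭-G♭-B♭) is minor, so it is i.
The scale of D♭ major is D♭ E♭ F G♭ A♭ B♭ C; E♭ is degree 2, and the triad built there (E♭-G♭-B♭) is minor, so it is ii.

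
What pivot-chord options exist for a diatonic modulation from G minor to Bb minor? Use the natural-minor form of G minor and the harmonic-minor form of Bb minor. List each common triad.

Triads in G minor (natural minor): Gm (i), Adim (ii°), Bb (III), Cm (iv), Dm (v), Eb (VI), F (VII).
Triads in Bb minor (harmonic minor): Bbm (i), Cdim (ii°), Dbaug (III+), Ebm (iv), F (V), Gb (VI), Adim (vii°).
Shared triads with their functions: Adim (ii° in G minor, vii° in Bb minor); F (VII in G minor, V in Bb minor).

Adim, F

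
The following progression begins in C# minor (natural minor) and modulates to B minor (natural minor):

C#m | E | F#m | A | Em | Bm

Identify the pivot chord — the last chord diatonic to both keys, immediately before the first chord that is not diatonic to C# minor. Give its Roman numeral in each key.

A — VI in C# minor, VII in B minor

Chords diatonic to C# minor: C#m, D#dim, E, F#m, G#m, A, B.
Reading the progression, the first chord not in that set is Em, so the modulation leaves C# minor there.
The chord immediately before Em is A, which is diatonic to both keys: VI in C# minor and VII in B minor.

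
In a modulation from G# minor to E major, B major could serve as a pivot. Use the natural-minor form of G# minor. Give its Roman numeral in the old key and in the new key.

The scale of G# minor (natural minor) is G# A# B C# D# E F#; B is degree 3, and the triad built there (B-D#-F#) is major, so it is III.
The scale of E major is E F# G# A B C# D#; B is degree 5, and the triad built there (B-D#-F#) is major, so it is V.

III in G# minor; V in E major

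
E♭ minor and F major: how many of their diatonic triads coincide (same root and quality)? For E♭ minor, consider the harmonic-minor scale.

Diatonic triads of E♭ minor (harmonic minor): E♭ minor (i), F diminished (ii°), G♭ augmented (III+), A♭ minor (iv), B♭ major (V), C♭ major (VI), D diminished (vii°).
Diatonic triads of F major: F major (I), G minor (ii), A minor (iii), B♭ major (IV), C major (V), D minor (vi), E diminished (vii°).
Matching root and quality in both lists: B♭ major.
That gives 1 common triad.

1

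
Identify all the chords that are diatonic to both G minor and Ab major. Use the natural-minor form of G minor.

Cm, Eb

Triads in G minor (natural minor): Gm (i), Adim (ii°), Bb (III), Cm (iv), Dm (v), Eb (VI), F (VII).
Triads in Ab major: Ab (I), Bbm (ii), Cm (iii), Db (IV), Eb (V), Fm (vi), Gdim (vii°).
Shared triads with their functions: Cm (iv in G minor, iii in Ab major); Eb (VI in G minor, V in Ab major).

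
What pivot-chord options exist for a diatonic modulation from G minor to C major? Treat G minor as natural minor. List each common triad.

Dm, F

Triads in G minor (natural minor): G minor (i), A diminished (ii°), Bb major (III), C minor (iv), D minor (v), Eb major (VI), F major (VII).
Triads in C major: C major (I), D minor (ii), E minor (iii), F major (IV), G major (V), A minor (vi), B diminished (vii°).
Shared triads with their functions: D minor (v in G minor, ii in C major); F major (VII in G minor, IV in C major).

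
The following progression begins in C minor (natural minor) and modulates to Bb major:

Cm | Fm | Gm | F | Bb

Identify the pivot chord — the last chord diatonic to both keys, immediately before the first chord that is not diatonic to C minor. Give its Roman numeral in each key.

Gm — v in C minor, vi in Bb major

Chords diatonic to C minor: Cm, Ddim, Eb, Fm, Gm, Ab, Bb.
Reading the progression, the first chord not in that set is F, so the modulation leaves C minor there.
The chord immediately before F is Gm, which is diatonic to both keys: v in C minor and vi in Bb major.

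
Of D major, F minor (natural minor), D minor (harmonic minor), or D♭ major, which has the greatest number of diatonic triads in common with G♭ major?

Triads of G♭ major: G♭ major (I), A♭ minor (ii), B♭ minor (iii), C♭ major (IV), D♭ major (V), E♭ minor (vi), F diminished (vii°).
D major shares 0: none.
F minor (natural minor) shares 2: B♭m, D♭.
D minor (harmonic minor) shares 0: none.
D♭ major shares 4: G♭, B♭m, D♭, E♭m.
The most common triads (4) are shared with D♭ major.

D♭ major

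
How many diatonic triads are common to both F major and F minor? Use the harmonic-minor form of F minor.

2

Diatonic triads of F major: F major (I), G minor (ii), A minor (iii), B♭ major (IV), C major (V), D minor (vi), E diminished (vii°).
Diatonic triads of F minor (harmonic minor): F minor (i), G diminished (ii°), A♭ augmented (III+), B♭ minor (iv), C major (V), D♭ major (VI), E diminished (vii°).
Matching root and quality in both lists: C major, E diminished.
That gives 2 common triads.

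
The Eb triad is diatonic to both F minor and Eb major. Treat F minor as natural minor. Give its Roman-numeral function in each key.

VII in F minor; I in Eb major

The scale of F minor (natural minor) is F G Ab Bb C Db Eb; Eb is degree 7, and the triad built there (Eb-G-Bb) is major, so it is VII.
The scale of Eb major is Eb F G Ab Bb C D; Eb is degree 1, and the triad built there (Eb-G-Bb) is major, so it is I.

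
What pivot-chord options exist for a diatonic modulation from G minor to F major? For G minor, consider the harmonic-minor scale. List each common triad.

Gm

Triads in G minor (harmonic minor): G minor (i), A diminished (ii°), Bb augmented (III+), C minor (iv), D major (V), Eb major (VI), F# diminished (vii°).
Triads in F major: F major (I), G minor (ii), A minor (iii), Bb major (IV), C major (V), D minor (vi), E diminished (vii°).
Shared triads with their functions: G minor (i in G minor, ii in F major).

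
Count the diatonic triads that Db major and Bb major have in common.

Diatonic triads of Db major: Db (I), Ebm (ii), Fm (iii), Gb (IV), Ab (V), Bbm (vi), Cdim (vii°).
Diatonic triads of Bb major: Bb (I), Cm (ii), Dm (iii), Eb (IV), F (V), Gm (vi), Adim (vii°).
No triad has the same root and quality in both keys.

0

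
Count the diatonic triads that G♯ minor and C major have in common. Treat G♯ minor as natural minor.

Diatonic triads of G♯ minor (natural minor): G♯m (i), A♯dim (ii°), B (III), C♯m (iv), D♯m (v), E (VI), F♯ (VII).
Diatonic triads of C major: C (I), Dm (ii), Em (iii), F (IV), G (V), Am (vi), Bdim (vii°).
No triad has the same root and quality in both keys.

0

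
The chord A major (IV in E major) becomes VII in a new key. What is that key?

B minor

The numeral VII denotes a major triad on scale degree 7. With A on degree 7, the tonic of the new key is B.
Degree 7 carries a major triad in natural-minor keys, so the destination is B minor.
Check: the diatonic triads of B minor (natural minor) are Bm (i), C#dim (ii°), D (III), Em (iv), F#m (v), G (VI), A (VII) — A major is indeed VII.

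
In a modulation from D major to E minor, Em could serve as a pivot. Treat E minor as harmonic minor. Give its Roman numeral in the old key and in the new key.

ii in D major; i in E minor

The scale of D major is D E F# G A B C#; E is degree 2, and the triad built there (E-G-B) is minor, so it is ii.
The scale of E minor (harmonic minor) is E F# G A B C D#; E is degree 1, and the triad built there (E-G-B) is minor, so it is i.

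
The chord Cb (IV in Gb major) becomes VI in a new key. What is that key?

Eb minor

The numeral VI denotes a major triad on scale degree 6. With Cb on degree 6, the tonic of the new key is Eb.
Degree 6 carries a major triad in minor keys, so the destination is Eb minor.
Check: the diatonic triads of Eb minor (natural minor) are Ebm (i), Fdim (ii°), Gb (III), Abm (iv), Bbm (v), Cb (VI), Db (VII) — Cb is indeed VI.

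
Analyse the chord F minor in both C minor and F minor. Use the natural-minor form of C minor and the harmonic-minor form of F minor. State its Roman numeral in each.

iv in C minor; i in F minor

The scale of C minor (natural minor) is C D E♭ F G A♭ B♭; F is degree 4, and the triad built there (F-A♭-C) is minor, so it is iv.
The scale of F minor (harmonic minor) is F G A♭ B♭ C D♭ E; F is degree 1, and the triad built there (F-A♭-C) is minor, so it is i.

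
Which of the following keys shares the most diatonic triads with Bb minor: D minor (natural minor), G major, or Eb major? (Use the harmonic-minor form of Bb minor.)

Triads of Bb minor (harmonic minor): Bb minor (i), C diminished (ii°), Db augmented (III+), Eb minor (iv), F major (V), Gb major (VI), A diminished (vii°).
D minor (natural minor) shares 1: F.
G major shares 0: none.
Eb major shares 0: none.
The most common triads (1) are shared with D minor.

D minor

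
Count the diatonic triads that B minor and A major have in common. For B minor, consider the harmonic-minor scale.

1

Diatonic triads of B minor (harmonic minor): B minor (i), C♯ diminished (ii°), D augmented (III+), E minor (iv), F♯ major (V), G major (VI), A♯ diminished (vii°).
Diatonic triads of A major: A major (I), B minor (ii), C♯ minor (iii), D major (IV), E major (V), F♯ minor (vi), G♯ diminished (vii°).
Matching root and quality in both lists: B minor.
That gives 1 common triad.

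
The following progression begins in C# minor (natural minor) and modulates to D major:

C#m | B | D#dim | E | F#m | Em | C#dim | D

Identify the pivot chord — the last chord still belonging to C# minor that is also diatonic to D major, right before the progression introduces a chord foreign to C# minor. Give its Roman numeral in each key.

F#m — iv in C# minor, iii in D major

Chords diatonic to C# minor: C#m, D#dim, E, F#m, G#m, A, B.
Reading the progression, the first chord not in that set is Em, so the modulation leaves C# minor there.
The chord immediately before Em is F#m, which is diatonic to both keys: iv in C# minor and iii in D major.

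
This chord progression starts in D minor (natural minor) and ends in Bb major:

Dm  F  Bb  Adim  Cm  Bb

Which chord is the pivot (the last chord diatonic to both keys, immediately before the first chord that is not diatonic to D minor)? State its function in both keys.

Chords diatonic to D minor: Dm, Edim, F, Gm, Am, Bb, C.
Reading the progression, the first chord not in that set is Adim, so the modulation leaves D minor there.
The chord immediately before Adim is Bb, which is diatonic to both keys: VI in D minor and I in Bb major.

Bb — VI in D minor, I in Bb major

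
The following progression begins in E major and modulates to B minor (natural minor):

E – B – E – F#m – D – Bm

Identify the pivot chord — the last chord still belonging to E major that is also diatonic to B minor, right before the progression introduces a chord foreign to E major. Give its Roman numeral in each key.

Chords diatonic to E major: E, F#m, G#m, A, B, C#m, D#dim.
Reading the progression, the first chord not in that set is D, so the modulation leaves E major there.
The chord immediately before D is F#m, which is diatonic to both keys: ii in E major and v in B minor.

F#m — ii in E major, v in B minor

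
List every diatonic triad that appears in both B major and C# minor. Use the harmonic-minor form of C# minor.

C#m

Triads in B major: B major (I), C# minor (ii), D# minor (iii), E major (IV), F# major (V), G# minor (vi), A# diminished (vii°).
Triads in C# minor (harmonic minor): C# minor (i), D# diminished (ii°), E augmented (III+), F# minor (iv), G# major (V), A major (VI), B# diminished (vii°).
Shared triads with their functions: C# minor (ii in B major, i in C# minor).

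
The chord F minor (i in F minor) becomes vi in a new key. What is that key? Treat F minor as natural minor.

The numeral vi denotes a minor triad on scale degree 6. With F on degree 6, the tonic of the new key is Ab.
Degree 6 carries a minor triad in major keys, so the destination is Ab major.
Check: the diatonic triads of Ab major are Ab (I), Bbm (ii), Cm (iii), Db (IV), Eb (V), Fm (vi), Gdim (vii°) — F minor is indeed vi.

Ab major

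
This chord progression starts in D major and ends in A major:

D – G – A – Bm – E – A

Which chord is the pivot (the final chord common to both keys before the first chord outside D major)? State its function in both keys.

Chords diatonic to D major: D, Em, F♯m, G, A, Bm, C♯dim.
Reading the progression, the first chord not in that set is E, so the modulation leaves D major there.
The chord immediately before E is Bm, which is diatonic to both keys: vi in D major and ii in A major.

Bm — vi in D major, ii in A major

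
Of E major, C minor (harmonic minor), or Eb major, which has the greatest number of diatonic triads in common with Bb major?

Triads of Bb major: Bb (I), Cm (ii), Dm (iii), Eb (IV), F (V), Gm (vi), Adim (vii°).
E major shares 0: none.
C minor (harmonic minor) shares 1: Cm.
Eb major shares 4: Bb, Cm, Eb, Gm.
The most common triads (4) are shared with Eb major.

Eb major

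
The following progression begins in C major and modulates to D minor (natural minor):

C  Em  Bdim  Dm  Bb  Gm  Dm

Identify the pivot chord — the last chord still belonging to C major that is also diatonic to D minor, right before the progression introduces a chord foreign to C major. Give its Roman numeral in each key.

Chords diatonic to C major: C, Dm, Em, F, G, Am, Bdim.
Reading the progression, the first chord not in that set is Bb, so the modulation leaves C major there.
The chord immediately before Bb is Dm, which is diatonic to both keys: ii in C major and i in D minor.

Dm — ii in C major, i in D minor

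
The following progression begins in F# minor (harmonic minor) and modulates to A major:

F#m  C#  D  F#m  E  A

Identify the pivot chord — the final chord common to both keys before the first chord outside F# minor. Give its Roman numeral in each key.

F#m — i in F# minor, vi in A major

Chords diatonic to F# minor: F#m, G#dim, Aaug, Bm, C#, D, E#dim.
Reading the progression, the first chord not in that set is E, so the modulation leaves F# minor there.
The chord immediately before E is F#m, which is diatonic to both keys: i in F# minor and vi in A major.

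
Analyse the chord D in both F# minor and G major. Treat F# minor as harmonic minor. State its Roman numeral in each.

The scale of F# minor (harmonic minor) is F# G# A B C# D E#; D is degree 6, and the triad built there (D-F#-A) is major, so it is VI.
The scale of G major is G A B C D E F#; D is degree 5, and the triad built there (D-F#-A) is major, so it is V.

VI in F# minor; V in G major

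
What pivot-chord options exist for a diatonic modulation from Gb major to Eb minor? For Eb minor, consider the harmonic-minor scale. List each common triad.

Triads in Gb major: Gb (I), Abm (ii), Bbm (iii), Cb (IV), Db (V), Ebm (vi), Fdim (vii°).
Triads in Eb minor (harmonic minor): Ebm (i), Fdim (ii°), Gbaug (III+), Abm (iv), Bb (V), Cb (VI), Ddim (vii°).
Shared triads with their functions: Abm (ii in Gb major, iv in Eb minor); Cb (IV in Gb major, VI in Eb minor); Ebm (vi in Gb major, i in Eb minor); Fdim (vii° in Gb major, ii° in Eb minor).

Abm, Cb, Ebm, Fdim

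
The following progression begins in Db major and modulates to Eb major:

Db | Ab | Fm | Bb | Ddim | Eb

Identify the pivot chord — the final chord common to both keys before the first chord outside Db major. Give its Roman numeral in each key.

Chords diatonic to Db major: Db, Ebm, Fm, Gb, Ab, Bbm, Cdim.
Reading the progression, the first chord not in that set is Bb, so the modulation leaves Db major there.
The chord immediately before Bb is Fm, which is diatonic to both keys: iii in Db major and ii in Eb major.

Fm — iii in Db major, ii in Eb major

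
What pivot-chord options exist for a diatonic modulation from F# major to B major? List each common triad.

F#, G#m, B, D#m

Triads in F# major: F# major (I), G# minor (ii), A# minor (iii), B major (IV), C# major (V), D# minor (vi), E# diminished (vii°).
Triads in B major: B major (I), C# minor (ii), D# minor (iii), E major (IV), F# major (V), G# minor (vi), A# diminished (vii°).
Shared triads with their functions: F# major (I in F# major, V in B major); G# minor (ii in F# major, vi in B major); B major (IV in F# major, I in B major); D# minor (vi in F# major, iii in B major).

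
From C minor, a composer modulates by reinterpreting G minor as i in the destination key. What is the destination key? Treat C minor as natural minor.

G minor

The numeral i denotes a minor triad on scale degree 1. With G on degree 1, the tonic of the new key is G.
Degree 1 carries a minor triad in minor keys, so the destination is G minor.
Check: the diatonic triads of G minor (natural minor) are Gm (i), Adim (ii°), Bb (III), Cm (iv), Dm (v), Eb (VI), F (VII) — G minor is indeed i.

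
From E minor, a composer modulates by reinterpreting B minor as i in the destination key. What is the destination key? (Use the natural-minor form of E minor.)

The numeral i denotes a minor triad on scale degree 1. With B on degree 1, the tonic of the new key is B.
Degree 1 carries a minor triad in minor keys, so the destination is B minor.
Check: the diatonic triads of B minor (natural minor) are Bm (i), C♯dim (ii°), D (III), Em (iv), F♯m (v), G (VI), A (VII) — B minor is indeed i.

B minor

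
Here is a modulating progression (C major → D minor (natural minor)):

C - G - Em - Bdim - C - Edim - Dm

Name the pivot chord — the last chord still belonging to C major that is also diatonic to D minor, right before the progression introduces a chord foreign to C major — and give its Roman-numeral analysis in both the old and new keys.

Chords diatonic to C major: C, Dm, Em, F, G, Am, Bdim.
Reading the progression, the first chord not in that set is Edim, so the modulation leaves C major there.
The chord immediately before Edim is C, which is diatonic to both keys: I in C major and VII in D minor.

C — I in C major, VII in D minor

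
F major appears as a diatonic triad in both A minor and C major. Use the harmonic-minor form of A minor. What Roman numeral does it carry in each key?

VI in A minor; IV in C major

The scale of A minor (harmonic minor) is A B C D E F G#; F is degree 6, and the triad built there (F-A-C) is major, so it is VI.
The scale of C major is C D E F G A B; F is degree 4, and the triad built there (F-A-C) is major, so it is IV.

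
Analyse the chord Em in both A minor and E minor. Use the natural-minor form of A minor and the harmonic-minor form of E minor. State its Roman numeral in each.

v in A minor; i in E minor

The scale of A minor (natural minor) is A B C D E F G; E is degree 5, and the triad built there (E-G-B) is minor, so it is v.
The scale of E minor (harmonic minor) is E F# G A B C D#; E is degree 1, and the triad built there (E-G-B) is minor, so it is i.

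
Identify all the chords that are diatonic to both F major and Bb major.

Triads in F major: F major (I), G minor (ii), A minor (iii), Bb major (IV), C major (V), D minor (vi), E diminished (vii°).
Triads in Bb major: Bb major (I), C minor (ii), D minor (iii), Eb major (IV), F major (V), G minor (vi), A diminished (vii°).
Shared triads with their functions: F major (I in F major, V in Bb major); G minor (ii in F major, vi in Bb major); Bb major (IV in F major, I in Bb major); D minor (vi in F major, iii in Bb major).

F, Gm, Bb, Dm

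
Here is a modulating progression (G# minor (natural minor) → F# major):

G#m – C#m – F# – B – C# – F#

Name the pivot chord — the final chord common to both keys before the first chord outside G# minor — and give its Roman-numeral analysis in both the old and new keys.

B — III in G# minor, IV in F# major

Chords diatonic to G# minor: G#m, A#dim, B, C#m, D#m, E, F#.
Reading the progression, the first chord not in that set is C#, so the modulation leaves G# minor there.
The chord immediately before C# is B, which is diatonic to both keys: III in G# minor and IV in F# major.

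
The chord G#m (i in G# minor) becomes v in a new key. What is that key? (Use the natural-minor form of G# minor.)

The numeral v denotes a minor triad on scale degree 5. With G# on degree 5, the tonic of the new key is C#.
Degree 5 carries a minor triad in natural-minor keys, so the destination is C# minor.
Check: the diatonic triads of C# minor (natural minor) are C#m (i), D#dim (ii°), E (III), F#m (iv), G#m (v), A (VI), B (VII) — G#m is indeed v.

C# minor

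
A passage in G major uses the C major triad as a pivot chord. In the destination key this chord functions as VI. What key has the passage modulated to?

The numeral VI denotes a major triad on scale degree 6. With C on degree 6, the tonic of the new key is E.
Degree 6 carries a major triad in minor keys, so the destination is E minor.
Check: the diatonic triads of E minor (natural minor) are Em (i), F#dim (ii°), G (III), Am (iv), Bm (v), C (VI), D (VII) — C major is indeed VI.

E minor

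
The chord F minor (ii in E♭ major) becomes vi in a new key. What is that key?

The numeral vi denotes a minor triad on scale degree 6. With F on degree 6, the tonic of the new key is A♭.
Degree 6 carries a minor triad in major keys, so the destination is A♭ major.
Check: the diatonic triads of A♭ major are A♭ (I), B♭m (ii), Cm (iii), D♭ (IV), E♭ (V), Fm (vi), Gdim (vii°) — F minor is indeed vi.

A♭ major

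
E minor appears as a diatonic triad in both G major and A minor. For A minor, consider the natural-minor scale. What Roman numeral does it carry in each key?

The scale of G major is G A B C D E F♯; E is degree 6, and the triad built there (E-G-B) is minor, so it is vi.
The scale of A minor (natural minor) is A B C D E F G; E is degree 5, and the triad built there (E-G-B) is minor, so it is v.

vi in G major; v in A minor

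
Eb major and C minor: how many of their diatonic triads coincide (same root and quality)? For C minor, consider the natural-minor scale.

Diatonic triads of Eb major: Eb (I), Fm (ii), Gm (iii), Ab (IV), Bb (V), Cm (vi), Ddim (vii°).
Diatonic triads of C minor (natural minor): Cm (i), Ddim (ii°), Eb (III), Fm (iv), Gm (v), Ab (VI), Bb (VII).
Matching root and quality in both lists: Eb, Fm, Gm, Ab, Bb, Cm, Ddim.
That gives 7 common triads.

7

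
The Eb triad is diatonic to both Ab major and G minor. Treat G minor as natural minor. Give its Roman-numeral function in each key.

V in Ab major; VI in G minor

The scale of Ab major is Ab Bb C Db Eb F G; Eb is degree 5, and the triad built there (Eb-G-Bb) is major, so it is V.
The scale of G minor (natural minor) is G A Bb C D Eb F; Eb is degree 6, and the triad built there (Eb-G-Bb) is major, so it is VI.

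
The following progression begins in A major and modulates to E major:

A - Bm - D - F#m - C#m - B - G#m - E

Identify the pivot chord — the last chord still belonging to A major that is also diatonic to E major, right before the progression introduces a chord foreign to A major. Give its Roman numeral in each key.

Chords diatonic to A major: A, Bm, C#m, D, E, F#m, G#dim.
Reading the progression, the first chord not in that set is B, so the modulation leaves A major there.
The chord immediately before B is C#m, which is diatonic to both keys: iii in A major and vi in E major.

C#m — iii in A major, vi in E major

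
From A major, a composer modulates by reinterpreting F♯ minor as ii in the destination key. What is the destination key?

The numeral ii denotes a minor triad on scale degree 2. With F♯ on degree 2, the tonic of the new key is E.
Degree 2 carries a minor triad in major keys, so the destination is E major.
Check: the diatonic triads of E major are E (I), F♯m (ii), G♯m (iii), A (IV), B (V), C♯m (vi), D♯dim (vii°) — F♯ minor is indeed ii.

E major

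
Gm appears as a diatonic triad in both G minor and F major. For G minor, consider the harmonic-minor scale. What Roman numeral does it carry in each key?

i in G minor; ii in F major

The scale of G minor (harmonic minor) is G A Bb C D Eb F#; G is degree 1, and the triad built there (G-Bb-D) is minor, so it is i.
The scale of F major is F G A Bb C D E; G is degree 2, and the triad built there (G-Bb-D) is minor, so it is ii.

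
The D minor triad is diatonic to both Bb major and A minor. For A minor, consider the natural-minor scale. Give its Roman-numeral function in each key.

iii in Bb major; iv in A minor

The scale of Bb major is Bb C D Eb F G A; D is degree 3, and the triad built there (D-F-A) is minor, so it is iii.
The scale of A minor (natural minor) is A B C D E F G; D is degree 4, and the triad built there (D-F-A) is minor, so it is iv.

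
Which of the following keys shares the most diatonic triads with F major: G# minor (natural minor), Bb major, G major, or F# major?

Triads of F major: F major (I), G minor (ii), A minor (iii), Bb major (IV), C major (V), D minor (vi), E diminished (vii°).
G# minor (natural minor) shares 0: none.
Bb major shares 4: F, Gm, Bb, Dm.
G major shares 2: Am, C.
F# major shares 0: none.
The most common triads (4) are shared with Bb major.

Bb major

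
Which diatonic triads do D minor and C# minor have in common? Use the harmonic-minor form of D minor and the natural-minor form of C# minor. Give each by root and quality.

A

Triads in D minor (harmonic minor): Dm (i), Edim (ii°), Faug (III+), Gm (iv), A (V), Bb (VI), C#dim (vii°).
Triads in C# minor (natural minor): C#m (i), D#dim (ii°), E (III), F#m (iv), G#m (v), A (VI), B (VII).
Shared triads with their functions: A (V in D minor, VI in C# minor).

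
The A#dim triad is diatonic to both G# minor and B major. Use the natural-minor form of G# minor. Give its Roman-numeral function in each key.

The scale of G# minor (natural minor) is G# A# B C# D# E F#; A# is degree 2, and the triad built there (A#-C#-E) is diminished, so it is ii°.
The scale of B major is B C# D# E F# G# A#; A# is degree 7, and the triad built there (A#-C#-E) is diminished, so it is vii°.

ii° in G# minor; vii° in B major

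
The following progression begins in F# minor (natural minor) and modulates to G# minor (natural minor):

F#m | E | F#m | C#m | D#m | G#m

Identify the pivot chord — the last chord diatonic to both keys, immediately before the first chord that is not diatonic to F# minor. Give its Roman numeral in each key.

Chords diatonic to F# minor: F#m, G#dim, A, Bm, C#m, D, E.
Reading the progression, the first chord not in that set is D#m, so the modulation leaves F# minor there.
The chord immediately before D#m is C#m, which is diatonic to both keys: v in F# minor and iv in G# minor.

C#m — v in F# minor, iv in G# minor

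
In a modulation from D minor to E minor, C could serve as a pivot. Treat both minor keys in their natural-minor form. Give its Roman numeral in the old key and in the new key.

VII in D minor; VI in E minor

The scale of D minor (natural minor) is D E F G A Bb C; C is degree 7, and the triad built there (C-E-G) is major, so it is VII.
The scale of E minor (natural minor) is E F# G A B C D; C is degree 6, and the triad built there (C-E-G) is major, so it is VI.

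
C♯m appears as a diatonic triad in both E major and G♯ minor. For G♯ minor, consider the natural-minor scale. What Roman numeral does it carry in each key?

vi in E major; iv in G♯ minor

The scale of E major is E F♯ G♯ A B C♯ D♯; C♯ is degree 6, and the triad built there (C♯-E-G♯) is minor, so it is vi.
The scale of G♯ minor (natural minor) is G♯ A♯ B C♯ D♯ E F♯; C♯ is degree 4, and the triad built there (C♯-E-G♯) is minor, so it is iv.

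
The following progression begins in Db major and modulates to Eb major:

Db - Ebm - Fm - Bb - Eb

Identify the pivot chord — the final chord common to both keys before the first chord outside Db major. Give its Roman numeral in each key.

Chords diatonic to Db major: Db, Ebm, Fm, Gb, Ab, Bbm, Cdim.
Reading the progression, the first chord not in that set is Bb, so the modulation leaves Db major there.
The chord immediately before Bb is Fm, which is diatonic to both keys: iii in Db major and ii in Eb major.

Fm — iii in Db major, ii in Eb major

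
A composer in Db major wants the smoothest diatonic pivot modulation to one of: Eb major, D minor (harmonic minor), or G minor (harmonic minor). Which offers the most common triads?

Eb major

Triads of Db major: Db (I), Ebm (ii), Fm (iii), Gb (IV), Ab (V), Bbm (vi), Cdim (vii°).
Eb major shares 2: Fm, Ab.
D minor (harmonic minor) shares 0: none.
G minor (harmonic minor) shares 0: none.
The most common triads (2) are shared with Eb major.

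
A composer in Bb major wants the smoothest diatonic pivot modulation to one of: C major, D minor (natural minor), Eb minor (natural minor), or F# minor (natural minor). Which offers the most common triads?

D minor

Triads of Bb major: Bb major (I), C minor (ii), D minor (iii), Eb major (IV), F major (V), G minor (vi), A diminished (vii°).
C major shares 2: Dm, F.
D minor (natural minor) shares 4: Bb, Dm, F, Gm.
Eb minor (natural minor) shares 0: none.
F# minor (natural minor) shares 0: none.
The most common triads (4) are shared with D minor.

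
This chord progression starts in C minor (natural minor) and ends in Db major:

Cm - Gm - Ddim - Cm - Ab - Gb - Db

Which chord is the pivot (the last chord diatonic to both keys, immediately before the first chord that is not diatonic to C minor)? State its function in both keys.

Ab — VI in C minor, V in Db major

Chords diatonic to C minor: Cm, Ddim, Eb, Fm, Gm, Ab, Bb.
Reading the progression, the first chord not in that set is Gb, so the modulation leaves C minor there.
The chord immediately before Gb is Ab, which is diatonic to both keys: VI in C minor and V in Db major.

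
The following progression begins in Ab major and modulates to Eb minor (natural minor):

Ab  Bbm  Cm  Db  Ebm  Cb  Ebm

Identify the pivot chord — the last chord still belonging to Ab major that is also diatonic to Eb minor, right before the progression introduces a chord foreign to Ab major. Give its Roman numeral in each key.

Chords diatonic to Ab major: Ab, Bbm, Cm, Db, Eb, Fm, Gdim.
Reading the progression, the first chord not in that set is Ebm, so the modulation leaves Ab major there.
The chord immediately before Ebm is Db, which is diatonic to both keys: IV in Ab major and VII in Eb minor.

Db — IV in Ab major, VII in Eb minor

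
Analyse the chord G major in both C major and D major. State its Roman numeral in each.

V in C major; IV in D major

The scale of C major is C D E F G A B; G is degree 5, and the triad built there (G-B-D) is major, so it is V.
The scale of D major is D E F# G A B C#; G is degree 4, and the triad built there (G-B-D) is major, so it is IV.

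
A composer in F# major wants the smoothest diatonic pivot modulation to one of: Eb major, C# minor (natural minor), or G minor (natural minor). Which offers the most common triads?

C# minor

Triads of F# major: F# (I), G#m (ii), A#m (iii), B (IV), C# (V), D#m (vi), E#dim (vii°).
Eb major shares 0: none.
C# minor (natural minor) shares 2: G#m, B.
G minor (natural minor) shares 0: none.
The most common triads (2) are shared with C# minor.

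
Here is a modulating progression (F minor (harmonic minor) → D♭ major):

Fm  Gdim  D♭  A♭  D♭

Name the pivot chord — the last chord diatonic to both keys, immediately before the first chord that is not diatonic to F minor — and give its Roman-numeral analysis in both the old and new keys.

Chords diatonic to F minor: Fm, Gdim, A♭aug, B♭m, C, D♭, Edim.
Reading the progression, the first chord not in that set is A♭, so the modulation leaves F minor there.
The chord immediately before A♭ is D♭, which is diatonic to both keys: VI in F minor and I in D♭ major.

D♭ — VI in F minor, I in D♭ major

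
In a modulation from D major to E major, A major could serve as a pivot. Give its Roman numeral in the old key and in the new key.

The scale of D major is D E F# G A B C#; A is degree 5, and the triad built there (A-C#-E) is major, so it is V.
The scale of E major is E F# G# A B C# D#; A is degree 4, and the triad built there (A-C#-E) is major, so it is IV.

V in D major; IV in E major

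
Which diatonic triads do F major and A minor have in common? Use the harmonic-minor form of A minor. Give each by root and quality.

Triads in F major: F major (I), G minor (ii), A minor (iii), B♭ major (IV), C major (V), D minor (vi), E diminished (vii°).
Triads in A minor (harmonic minor): A minor (i), B diminished (ii°), C augmented (III+), D minor (iv), E major (V), F major (VI), G♯ diminished (vii°).
Shared triads with their functions: F major (I in F major, VI in A minor); A minor (iii in F major, i in A minor); D minor (vi in F major, iv in A minor).

F, Am, Dm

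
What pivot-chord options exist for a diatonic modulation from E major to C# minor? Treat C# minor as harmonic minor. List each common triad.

Triads in E major: E (I), F#m (ii), G#m (iii), A (IV), B (V), C#m (vi), D#dim (vii°).
Triads in C# minor (harmonic minor): C#m (i), D#dim (ii°), Eaug (III+), F#m (iv), G# (V), A (VI), B#dim (vii°).
Shared triads with their functions: F#m (ii in E major, iv in C# minor); A (IV in E major, VI in C# minor); C#m (vi in E major, i in C# minor); D#dim (vii° in E major, ii° in C# minor).

F#m, A, C#m, D#dim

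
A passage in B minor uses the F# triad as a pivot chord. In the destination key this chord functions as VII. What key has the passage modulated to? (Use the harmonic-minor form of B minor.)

G# minor

The numeral VII denotes a major triad on scale degree 7. With F# on degree 7, the tonic of the new key is G#.
Degree 7 carries a major triad in natural-minor keys, so the destination is G# minor.
Check: the diatonic triads of G# minor (natural minor) are G#m (i), A#dim (ii°), B (III), C#m (iv), D#m (v), E (VI), F# (VII) — F# is indeed VII.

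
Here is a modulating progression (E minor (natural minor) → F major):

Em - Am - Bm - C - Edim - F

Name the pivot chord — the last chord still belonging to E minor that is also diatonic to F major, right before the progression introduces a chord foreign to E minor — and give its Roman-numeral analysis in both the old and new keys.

C — VI in E minor, V in F major

Chords diatonic to E minor: Em, F♯dim, G, Am, Bm, C, D.
Reading the progression, the first chord not in that set is Edim, so the modulation leaves E minor there.
The chord immediately before Edim is C, which is diatonic to both keys: VI in E minor and V in F major.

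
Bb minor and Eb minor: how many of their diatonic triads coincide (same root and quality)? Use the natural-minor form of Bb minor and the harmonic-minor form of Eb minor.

1

Diatonic triads of Bb minor (natural minor): Bbm (i), Cdim (ii°), Db (III), Ebm (iv), Fm (v), Gb (VI), Ab (VII).
Diatonic triads of Eb minor (harmonic minor): Ebm (i), Fdim (ii°), Gbaug (III+), Abm (iv), Bb (V), Cb (VI), Ddim (vii°).
Matching root and quality in both lists: Ebm.
That gives 1 common triad.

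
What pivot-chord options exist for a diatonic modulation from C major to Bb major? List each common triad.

Triads in C major: C (I), Dm (ii), Em (iii), F (IV), G (V), Am (vi), Bdim (vii°).
Triads in Bb major: Bb (I), Cm (ii), Dm (iii), Eb (IV), F (V), Gm (vi), Adim (vii°).
Shared triads with their functions: Dm (ii in C major, iii in Bb major); F (IV in C major, V in Bb major).

Dm, F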